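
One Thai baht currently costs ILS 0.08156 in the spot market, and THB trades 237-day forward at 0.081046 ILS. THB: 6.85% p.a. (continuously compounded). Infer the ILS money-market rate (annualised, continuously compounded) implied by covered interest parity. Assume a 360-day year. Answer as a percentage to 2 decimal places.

5.89%

T = 237/360 years.
By CIP, F/S equals the ILS-to-THB growth ratio: 0.081046/0.08156 = 0.9936979.
The THB side grows by e^(0.0685×237/360) = 1.0461281.
That pins the ILS growth at 1.0395353.
Take logs: ln 1.0395353 / (237/360) = 0.058897, so 5.89%.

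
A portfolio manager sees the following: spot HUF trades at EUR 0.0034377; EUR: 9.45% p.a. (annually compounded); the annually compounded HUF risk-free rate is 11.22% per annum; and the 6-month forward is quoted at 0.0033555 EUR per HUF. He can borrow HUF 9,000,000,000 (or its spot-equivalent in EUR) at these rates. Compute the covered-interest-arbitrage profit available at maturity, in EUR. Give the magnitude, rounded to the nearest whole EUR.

EUR 519,524

T = 6/12 years.
Keep in HUF, deliver into the forward: 9,000,000,000·1.0546089323·0.0033555 = EUR 31,848,662.45.
Swap to EUR now, deposit: 9,000,000,000·0.0034377·1.0461835403 = EUR 32,368,186.41.
The quoted forward undervalues HUF, so borrow HUF, convert to EUR at spot, deposit the EUR at 9.45%, and buy HUF forward at 0.0033555 to cover the loan.
Profit = 32,368,186.41 − 31,848,662.45 = EUR 519,524.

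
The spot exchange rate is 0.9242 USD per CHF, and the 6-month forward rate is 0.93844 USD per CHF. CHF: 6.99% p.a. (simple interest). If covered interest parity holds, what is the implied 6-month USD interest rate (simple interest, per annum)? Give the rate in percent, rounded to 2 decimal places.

T = 6/12 years.
CIP gives F = S · g_USD/g_CHF, so g_USD/g_CHF = 0.93844/0.9242 = 1.0154079.
The CHF side grows by 1 + 0.0699×6/12 = 1.034950.
So the USD growth factor = 1.0508964.
r = (1.0508964 − 1)/(6/12) = 0.101793 → 10.18%.

10.18%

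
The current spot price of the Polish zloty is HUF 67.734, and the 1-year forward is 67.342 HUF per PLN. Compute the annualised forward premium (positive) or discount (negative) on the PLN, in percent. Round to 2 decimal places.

T = 1 year.
Period premium: (67.342 − 67.734)/67.734 = -0.0057873.
×(1/T) gives -0.58% p.a.

-0.58%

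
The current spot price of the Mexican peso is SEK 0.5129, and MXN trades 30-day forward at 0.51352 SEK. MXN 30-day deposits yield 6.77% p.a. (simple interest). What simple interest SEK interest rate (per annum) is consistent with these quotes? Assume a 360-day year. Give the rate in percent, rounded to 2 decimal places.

8.23%

T = 30/360 years.
By CIP, F/S equals the SEK-to-MXN growth ratio: 0.51352/0.5129 = 1.0012088.
The MXN side grows by 1 + 0.0677×30/360 = 1.0056417.
So the SEK growth factor = 1.0068573.
(1.0068573 − 1)/T = 0.082288, i.e. 8.23%.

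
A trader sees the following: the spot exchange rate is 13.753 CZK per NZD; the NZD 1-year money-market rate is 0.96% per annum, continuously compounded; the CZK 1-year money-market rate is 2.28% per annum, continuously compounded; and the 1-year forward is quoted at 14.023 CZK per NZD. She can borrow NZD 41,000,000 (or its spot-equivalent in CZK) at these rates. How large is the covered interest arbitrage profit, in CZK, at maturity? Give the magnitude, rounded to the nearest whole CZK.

T = 1 year.
Route A — deposit NZD, sell forward: 41,000,000 × 1.00964622781 × 14.023 = CZK 580,489,031.16.
Route B — convert at spot, deposit CZK: 41,000,000 × 13.753 × 1.0230619067 = CZK 576,876,986.52.
The quoted forward overvalues NZD, so borrow CZK, buy NZD at spot, deposit the NZD at 0.96%, and sell the proceeds forward at 14.023.
The gap between the two covered legs is CZK 3,612,045.

CZK 3,612,045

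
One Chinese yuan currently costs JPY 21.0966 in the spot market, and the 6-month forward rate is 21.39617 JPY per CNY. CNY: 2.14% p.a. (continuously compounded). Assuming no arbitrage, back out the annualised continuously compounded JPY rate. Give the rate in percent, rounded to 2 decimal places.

T = 6/12 years.
CIP gives F = S · g_JPY/g_CNY, so g_JPY/g_CNY = 21.39617/21.0966 = 1.0141999.
CNY growth factor: e^(0.0214×6/12) = 1.0107574.
So the JPY growth factor = 1.0251101.
r = ln(1.0251101)/(6/12) = 0.049600 → 4.96%.

4.96%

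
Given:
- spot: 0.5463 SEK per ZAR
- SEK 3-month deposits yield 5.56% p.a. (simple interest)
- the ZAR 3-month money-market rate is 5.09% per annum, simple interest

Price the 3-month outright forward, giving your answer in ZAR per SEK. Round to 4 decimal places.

1.8284

T = 3/12 years.
SEK growth factor: 1 + 0.0556×3/12 = 1.013900.
ZAR growth factor: 1 + 0.0509×3/12 = 1.012725.
Forward (SEK per ZAR) = 0.5463 × 1.013900 / 1.012725 = 0.5469338.
Invert for ZAR per SEK: 1 / 0.5469338 = 1.8284.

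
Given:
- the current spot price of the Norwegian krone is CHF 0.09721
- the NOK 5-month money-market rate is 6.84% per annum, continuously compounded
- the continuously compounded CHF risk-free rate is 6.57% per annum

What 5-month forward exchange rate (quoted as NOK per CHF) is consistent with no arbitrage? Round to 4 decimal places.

T = 5/12 years.
CHF growth factor: e^(0.0657×5/12) = 1.02775314.
Growth of 1 NOK over T: e^(0.0684×5/12) = 1.02891001.
So F = 0.09721 × 1.02775314 / 1.02891001 = 0.097100701 (CHF/NOK).
Invert for NOK per CHF: 1 / 0.097100701 = 10.2986.

10.2986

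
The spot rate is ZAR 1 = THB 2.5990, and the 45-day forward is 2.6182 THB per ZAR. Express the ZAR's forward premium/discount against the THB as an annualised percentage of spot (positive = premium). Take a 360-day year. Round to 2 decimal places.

+5.91%

T = 45/360 years.
ZAR trades forward at +0.73875% vs spot over the period.
Per annum: 0.0073875 / (45/360) = 0.059100 = 5.91%.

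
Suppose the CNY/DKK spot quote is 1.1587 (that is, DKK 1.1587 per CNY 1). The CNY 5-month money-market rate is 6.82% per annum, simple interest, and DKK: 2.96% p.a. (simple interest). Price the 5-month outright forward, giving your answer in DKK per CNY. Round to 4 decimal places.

T = 5/12 years.
Growth of 1 DKK over T: 1 + 0.0296×5/12 = 1.0123333.
CNY growth factor: 1 + 0.0682×5/12 = 1.0284167.
Forward (DKK per CNY) = 1.1587 × 1.0123333 / 1.0284167 = 1.140579.

1.1406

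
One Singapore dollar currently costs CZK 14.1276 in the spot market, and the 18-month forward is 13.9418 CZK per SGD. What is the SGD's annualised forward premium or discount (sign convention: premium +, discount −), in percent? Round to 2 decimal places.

T = 18/12 years.
(F − S)/S = (13.9418 − 14.1276)/14.1276 = -0.0131516.
Per annum: -0.0131516 / (18/12) = -0.008768 = -0.88%.

-0.88%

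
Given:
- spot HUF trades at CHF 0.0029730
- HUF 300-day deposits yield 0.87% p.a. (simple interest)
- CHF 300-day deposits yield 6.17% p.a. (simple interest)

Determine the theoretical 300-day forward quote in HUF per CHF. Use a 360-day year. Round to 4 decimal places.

T = 300/360 years.
Growth of 1 CHF over T: 1 + 0.0617×300/360 = 1.051416667.
HUF accumulates by 1 + 0.0087×300/360 = 1.007250.
Forward (CHF per HUF) = 0.002973 × 1.051416667 / 1.007250 = 0.00310336237.
Quoted the other way: 1/0.00310336237 = 322.2311 HUF per CHF.

322.2311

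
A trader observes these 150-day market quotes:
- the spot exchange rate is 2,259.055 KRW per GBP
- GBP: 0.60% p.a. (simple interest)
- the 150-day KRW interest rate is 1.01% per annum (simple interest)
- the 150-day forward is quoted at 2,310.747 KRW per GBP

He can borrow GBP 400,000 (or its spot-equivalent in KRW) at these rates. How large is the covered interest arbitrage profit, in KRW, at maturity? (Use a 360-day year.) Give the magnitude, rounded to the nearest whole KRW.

T = 150/360 years.
Invest the GBP and cover forward: 400,000 × 1.002500 × 2310.747 = KRW 926,609,547.00.
Convert at spot and invest in KRW: 400,000 × 2259.055 × 1.00420833333 = KRW 907,424,742.58.
The quoted forward overvalues GBP, so borrow KRW, buy GBP at spot, deposit the GBP at 0.60%, and sell the proceeds forward at 2,310.747.
Arbitrage profit = |926,609,547.00 − 907,424,742.58| = KRW 19,184,804.

KRW 19,184,804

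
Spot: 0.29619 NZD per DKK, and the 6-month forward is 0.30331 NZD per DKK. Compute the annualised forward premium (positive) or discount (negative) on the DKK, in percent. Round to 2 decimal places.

+4.81%

T = 6/12 years.
Period premium: (0.30331 − 0.29619)/0.29619 = 0.0240386.
Per annum: 0.0240386 / (6/12) = 0.048077 = 4.81%.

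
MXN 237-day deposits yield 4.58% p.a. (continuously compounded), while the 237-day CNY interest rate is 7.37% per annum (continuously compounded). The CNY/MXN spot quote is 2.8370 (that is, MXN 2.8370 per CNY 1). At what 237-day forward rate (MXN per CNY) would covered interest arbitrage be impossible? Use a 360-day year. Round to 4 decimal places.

T = 237/360 years.
MXN accumulates by e^(0.0458×237/360) = 1.0306108.
CNY growth factor: e^(0.0737×237/360) = 1.0497155.
So F = 2.837 × 1.0306108 / 1.0497155 = 2.785367 (MXN/CNY).

2.7854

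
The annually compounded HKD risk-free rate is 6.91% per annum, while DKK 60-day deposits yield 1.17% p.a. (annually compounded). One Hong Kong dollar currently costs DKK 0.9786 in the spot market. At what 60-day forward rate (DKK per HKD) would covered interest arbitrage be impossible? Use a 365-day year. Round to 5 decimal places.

0.96976

T = 60/365 years.
Growth of 1 DKK over T: (1 + 0.0117)^(60/365) = 1.001914.
HKD growth factor: (1 + 0.0691)^(60/365) = 1.0110442.
Forward (DKK per HKD) = 0.9786 × 1.001914 / 1.0110442 = 0.9697628.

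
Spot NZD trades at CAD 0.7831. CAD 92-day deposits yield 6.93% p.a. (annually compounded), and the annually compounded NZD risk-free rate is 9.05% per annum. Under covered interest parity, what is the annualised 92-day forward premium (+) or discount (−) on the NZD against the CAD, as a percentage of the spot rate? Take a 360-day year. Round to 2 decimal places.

T = 92/360 years.
CIP forward (CAD per NZD) = 0.7831 × 1.0172707/1.0223873 = 0.7791809.
Annualised premium = (F − S)/S × (1/T) = (0.7791809 − 0.7831)/0.7831 ÷ (92/360) = -1.96%.

-1.96%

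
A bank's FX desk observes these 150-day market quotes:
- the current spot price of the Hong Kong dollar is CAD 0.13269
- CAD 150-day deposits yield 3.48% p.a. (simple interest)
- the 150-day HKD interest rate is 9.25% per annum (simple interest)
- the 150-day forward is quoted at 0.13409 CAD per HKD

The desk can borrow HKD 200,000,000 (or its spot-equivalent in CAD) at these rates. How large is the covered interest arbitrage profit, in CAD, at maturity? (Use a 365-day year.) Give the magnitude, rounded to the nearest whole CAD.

CAD 919,922

T = 150/365 years.
Route A — deposit HKD, sell forward: 200,000,000 × 1.0380136986 × 0.13409 = CAD 27,837,451.37.
Route B — convert at spot, deposit CAD: 200,000,000 × 0.13269 × 1.0143013699 = CAD 26,917,529.75.
The quoted forward overvalues HKD, so borrow CAD, buy HKD at spot, deposit the HKD at 9.25%, and sell the proceeds forward at 0.13409.
Profit = 27,837,451.37 − 26,917,529.75 = CAD 919,922.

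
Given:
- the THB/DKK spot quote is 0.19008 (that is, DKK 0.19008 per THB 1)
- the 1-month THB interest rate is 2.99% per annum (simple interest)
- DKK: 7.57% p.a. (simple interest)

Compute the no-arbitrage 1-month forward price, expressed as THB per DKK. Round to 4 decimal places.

5.2410

T = 1/12 years.
DKK accumulates by 1 + 0.0757×1/12 = 1.0063083.
THB accumulates by 1 + 0.0299×1/12 = 1.0024917.
CIP: F = S · (grow DKK)/(grow THB) = 0.19008 × 1.0063083/1.0024917 = 0.1908037 DKK per THB.
Invert for THB per DKK: 1 / 0.1908037 = 5.2410.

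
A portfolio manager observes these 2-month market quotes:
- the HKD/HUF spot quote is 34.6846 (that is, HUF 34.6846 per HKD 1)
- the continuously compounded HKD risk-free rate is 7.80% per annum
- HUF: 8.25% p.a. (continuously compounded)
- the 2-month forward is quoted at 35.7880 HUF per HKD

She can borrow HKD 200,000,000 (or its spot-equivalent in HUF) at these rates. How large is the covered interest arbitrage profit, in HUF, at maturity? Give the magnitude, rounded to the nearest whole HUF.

T = 2/12 years.
Keep in HKD, deliver into the forward: 200,000,000·1.01308486736·35.7880 = HUF 7,251,256,246.62.
Swap to HUF now, deposit: 200,000,000·34.6846·1.013844966012 = HUF 7,032,961,421.63.
The quoted forward overvalues HKD, so borrow HUF, buy HKD at spot, deposit the HKD at 7.80%, and sell the proceeds forward at 35.7880.
Arbitrage profit = |7,251,256,246.62 − 7,032,961,421.63| = HUF 218,294,825.

HUF 218,294,825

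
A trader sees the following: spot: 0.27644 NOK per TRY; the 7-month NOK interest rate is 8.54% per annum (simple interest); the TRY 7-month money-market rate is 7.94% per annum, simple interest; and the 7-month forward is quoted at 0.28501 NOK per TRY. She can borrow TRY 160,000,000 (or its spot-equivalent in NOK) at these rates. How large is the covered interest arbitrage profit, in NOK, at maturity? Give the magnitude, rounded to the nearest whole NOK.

NOK 1,279,903

T = 7/12 years.
Invest the TRY and cover forward: 160,000,000 × 1.0463166667 × 0.28501 = NOK 47,713,714.11.
Convert at spot and invest in NOK: 160,000,000 × 0.27644 × 1.0498166667 = NOK 46,433,811.09.
The quoted forward overvalues TRY, so borrow NOK, buy TRY at spot, deposit the TRY at 7.94%, and sell the proceeds forward at 0.28501.
Arbitrage profit = |47,713,714.11 − 46,433,811.09| = NOK 1,279,903.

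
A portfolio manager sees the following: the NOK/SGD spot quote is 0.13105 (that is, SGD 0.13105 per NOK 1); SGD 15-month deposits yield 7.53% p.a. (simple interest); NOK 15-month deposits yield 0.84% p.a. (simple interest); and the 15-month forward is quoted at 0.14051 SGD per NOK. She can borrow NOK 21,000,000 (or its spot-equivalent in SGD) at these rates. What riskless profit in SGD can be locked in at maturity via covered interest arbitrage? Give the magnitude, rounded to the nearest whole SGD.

T = 15/12 years.
Keep in NOK, deliver into the forward: 21,000,000·1.010500·0.14051 = SGD 2,981,692.46.
Swap to SGD now, deposit: 21,000,000·0.13105·1.094125 = SGD 3,011,086.71.
The quoted forward undervalues NOK, so borrow NOK, convert to SGD at spot, deposit the SGD at 7.53%, and buy NOK forward at 0.14051 to cover the loan.
The gap between the two covered legs is SGD 29,394.

SGD 29,394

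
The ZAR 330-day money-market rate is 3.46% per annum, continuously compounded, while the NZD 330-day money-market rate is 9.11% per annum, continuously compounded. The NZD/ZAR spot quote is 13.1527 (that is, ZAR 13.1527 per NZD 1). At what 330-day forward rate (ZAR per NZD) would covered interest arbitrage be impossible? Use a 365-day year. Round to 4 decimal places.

12.4977

T = 330/365 years.
Growth of 1 ZAR over T: e^(0.0346×330/365) = 1.03177662.
NZD growth factor: e^(0.0911×330/365) = 1.0858514.
CIP: F = S · (grow ZAR)/(grow NZD) = 13.1527 × 1.03177662/1.0858514 = 12.497703 ZAR per NZD.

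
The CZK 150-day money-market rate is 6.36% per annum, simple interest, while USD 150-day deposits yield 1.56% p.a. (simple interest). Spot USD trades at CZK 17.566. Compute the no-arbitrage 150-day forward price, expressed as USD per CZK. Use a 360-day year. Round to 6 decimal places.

T = 150/360 years.
CZK growth factor: 1 + 0.0636×150/360 = 1.026500.
Growth of 1 USD over T: 1 + 0.0156×150/360 = 1.006500.
So F = 17.566 × 1.026500 / 1.006500 = 17.91505 (CZK/USD).
Invert for USD per CZK: 1 / 17.91505 = 0.055819.

0.055819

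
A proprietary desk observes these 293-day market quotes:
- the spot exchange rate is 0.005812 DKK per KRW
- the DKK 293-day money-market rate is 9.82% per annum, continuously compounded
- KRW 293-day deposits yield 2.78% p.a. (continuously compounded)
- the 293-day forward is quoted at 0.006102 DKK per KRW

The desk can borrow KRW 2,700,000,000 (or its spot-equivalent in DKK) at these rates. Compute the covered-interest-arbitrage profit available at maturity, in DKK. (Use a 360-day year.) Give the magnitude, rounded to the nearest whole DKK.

DKK 145,657

T = 293/360 years.
Keep in KRW, deliver into the forward: 2,700,000,000·1.0228840231·0.006102 = DKK 16,852,423.43.
Swap to DKK now, deposit: 2,700,000,000·0.005812·1.0832046206 = DKK 16,998,080.19.
The quoted forward undervalues KRW, so borrow KRW, convert to DKK at spot, deposit the DKK at 9.82%, and buy KRW forward at 0.006102 to cover the loan.
Arbitrage profit = |16,852,423.43 − 16,998,080.19| = DKK 145,657.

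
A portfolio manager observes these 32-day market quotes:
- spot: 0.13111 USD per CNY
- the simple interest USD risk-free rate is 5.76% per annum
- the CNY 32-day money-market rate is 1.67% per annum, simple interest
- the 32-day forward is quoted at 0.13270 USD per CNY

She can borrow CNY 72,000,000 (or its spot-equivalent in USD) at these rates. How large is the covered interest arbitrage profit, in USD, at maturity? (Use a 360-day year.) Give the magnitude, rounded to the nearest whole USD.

USD 80,331

T = 32/360 years.
Keep in CNY, deliver into the forward: 72,000,000·1.001484444·0.13270 = USD 9,568,582.97.
Swap to USD now, deposit: 72,000,000·0.13111·1.005120 = USD 9,488,252.39.
The quoted forward overvalues CNY, so borrow USD, buy CNY at spot, deposit the CNY at 1.67%, and sell the proceeds forward at 0.13270.
Profit = 9,568,582.97 − 9,488,252.39 = USD 80,331.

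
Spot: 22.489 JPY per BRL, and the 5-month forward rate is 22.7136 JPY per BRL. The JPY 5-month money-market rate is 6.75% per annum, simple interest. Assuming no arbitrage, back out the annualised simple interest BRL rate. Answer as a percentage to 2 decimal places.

T = 5/12 years.
F/S = 22.7136/22.489 = 1.0099871 = (growth of JPY) / (growth of BRL).
JPY growth factor: 1 + 0.0675×5/12 = 1.028125.
That pins the BRL growth at 1.0179585.
(1.0179585 − 1)/T = 0.043100, i.e. 4.31%.

4.31%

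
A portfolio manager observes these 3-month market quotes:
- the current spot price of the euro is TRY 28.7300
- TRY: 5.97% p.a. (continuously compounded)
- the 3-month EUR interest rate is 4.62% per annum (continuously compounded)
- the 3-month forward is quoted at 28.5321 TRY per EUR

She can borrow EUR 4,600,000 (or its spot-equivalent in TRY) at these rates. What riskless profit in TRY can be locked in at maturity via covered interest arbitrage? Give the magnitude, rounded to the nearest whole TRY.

T = 3/12 years.
Route A — deposit EUR, sell forward: 4,600,000 × 1.01161695879 × 28.5321 = TRY 132,772,358.66.
Route B — convert at spot, deposit TRY: 4,600,000 × 28.7300 × 1.01503693399 = TRY 134,145,251.12.
The quoted forward undervalues EUR, so borrow EUR, convert to TRY at spot, deposit the TRY at 5.97%, and buy EUR forward at 28.5321 to cover the loan.
Arbitrage profit = |132,772,358.66 − 134,145,251.12| = TRY 1,372,892.

TRY 1,372,892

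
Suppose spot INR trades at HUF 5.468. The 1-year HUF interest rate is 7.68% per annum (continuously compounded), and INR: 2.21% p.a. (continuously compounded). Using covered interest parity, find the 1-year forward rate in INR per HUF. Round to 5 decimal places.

T = 1 year.
HUF accumulates by e^(0.0768×1) = 1.0798261.
INR growth factor: e^(0.0221×1) = 1.022346.
Forward (HUF per INR) = 5.468 × 1.0798261 / 1.022346 = 5.775431.
Quoted the other way: 1/5.775431 = 0.17315 INR per HUF.

0.17315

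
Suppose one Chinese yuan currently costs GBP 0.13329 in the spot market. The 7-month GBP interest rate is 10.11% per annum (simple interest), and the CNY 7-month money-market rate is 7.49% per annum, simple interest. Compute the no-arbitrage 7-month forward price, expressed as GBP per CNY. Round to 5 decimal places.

0.13524

T = 7/12 years.
GBP growth factor: 1 + 0.1011×7/12 = 1.058975.
Growth of 1 CNY over T: 1 + 0.0749×7/12 = 1.0436917.
Forward (GBP per CNY) = 0.13329 × 1.058975 / 1.0436917 = 0.1352418.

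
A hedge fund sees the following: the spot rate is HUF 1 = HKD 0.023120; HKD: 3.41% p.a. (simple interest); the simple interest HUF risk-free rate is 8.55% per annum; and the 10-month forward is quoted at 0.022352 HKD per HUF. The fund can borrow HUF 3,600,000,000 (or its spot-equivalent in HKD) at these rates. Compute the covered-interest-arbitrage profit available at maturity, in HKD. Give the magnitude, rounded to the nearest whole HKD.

HKD 603,312

T = 10/12 years.
Keep in HUF, deliver into the forward: 3,600,000,000·1.071250·0.022352 = HKD 86,200,488.00.
Swap to HKD now, deposit: 3,600,000,000·0.023120·1.0284166667 = HKD 85,597,176.00.
The quoted forward overvalues HUF, so borrow HKD, buy HUF at spot, deposit the HUF at 8.55%, and sell the proceeds forward at 0.022352.
The gap between the two covered legs is HKD 603,312.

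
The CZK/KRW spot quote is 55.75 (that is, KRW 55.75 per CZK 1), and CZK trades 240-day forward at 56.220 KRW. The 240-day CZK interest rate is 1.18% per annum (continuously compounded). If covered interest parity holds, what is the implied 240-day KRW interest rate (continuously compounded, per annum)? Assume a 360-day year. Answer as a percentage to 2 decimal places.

T = 240/360 years.
F/S = 56.22/55.75 = 1.0084305 = (growth of KRW) / (growth of CZK).
CZK growth factor: e^(0.0118×240/360) = 1.0078977.
So the KRW growth factor = 1.0163948.
r = ln(1.0163948)/(240/360) = 0.024393 → 2.44%.

2.44%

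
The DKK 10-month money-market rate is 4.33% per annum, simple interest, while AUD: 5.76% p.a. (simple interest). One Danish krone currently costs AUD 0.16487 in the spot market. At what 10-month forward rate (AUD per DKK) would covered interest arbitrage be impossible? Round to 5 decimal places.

0.16677

T = 10/12 years.
AUD growth factor: 1 + 0.0576×10/12 = 1.048000.
DKK growth factor: 1 + 0.0433×10/12 = 1.0360833.
Forward (AUD per DKK) = 0.16487 × 1.048000 / 1.0360833 = 0.1667663.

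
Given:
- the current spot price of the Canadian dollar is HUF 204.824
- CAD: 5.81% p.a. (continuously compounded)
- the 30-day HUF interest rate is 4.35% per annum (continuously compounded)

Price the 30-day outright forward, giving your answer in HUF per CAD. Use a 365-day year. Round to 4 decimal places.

204.5784

T = 30/365 years.
HUF accumulates by e^(0.0435×30/365) = 1.003581742.
Growth of 1 CAD over T: e^(0.0581×30/365) = 1.004786763.
Forward (HUF per CAD) = 204.824 × 1.003581742 / 1.004786763 = 204.578359.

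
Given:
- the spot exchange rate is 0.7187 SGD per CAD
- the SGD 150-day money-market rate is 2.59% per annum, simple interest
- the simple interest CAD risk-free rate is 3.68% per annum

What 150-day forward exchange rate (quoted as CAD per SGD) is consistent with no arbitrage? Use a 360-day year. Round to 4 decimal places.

T = 150/360 years.
Growth of 1 SGD over T: 1 + 0.0259×150/360 = 1.0107917.
CAD growth factor: 1 + 0.0368×150/360 = 1.0153333.
CIP: F = S · (grow SGD)/(grow CAD) = 0.7187 × 1.0107917/1.0153333 = 0.7154852 SGD per CAD.
Invert for CAD per SGD: 1 / 0.7154852 = 1.3977.

1.3977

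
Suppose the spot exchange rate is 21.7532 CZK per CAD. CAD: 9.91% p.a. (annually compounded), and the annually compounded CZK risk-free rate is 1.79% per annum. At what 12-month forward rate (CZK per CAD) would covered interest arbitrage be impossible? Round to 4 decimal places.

T = 1 year.
CZK accumulates by (1 + 0.0179)^1 = 1.017900.
CAD growth factor: (1 + 0.0991)^1 = 1.099100.
Forward (CZK per CAD) = 21.7532 × 1.017900 / 1.099100 = 20.146103.

20.1461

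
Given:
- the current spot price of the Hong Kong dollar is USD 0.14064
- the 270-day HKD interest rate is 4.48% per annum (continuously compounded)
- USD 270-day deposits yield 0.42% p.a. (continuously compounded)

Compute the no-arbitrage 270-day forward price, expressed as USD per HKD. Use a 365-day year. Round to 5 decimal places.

0.13648

T = 270/365 years.
USD accumulates by e^(0.0042×270/365) = 1.0031117.
Growth of 1 HKD over T: e^(0.0448×270/365) = 1.033695.
So F = 0.14064 × 1.0031117 / 1.033695 = 0.1364790 (USD/HKD).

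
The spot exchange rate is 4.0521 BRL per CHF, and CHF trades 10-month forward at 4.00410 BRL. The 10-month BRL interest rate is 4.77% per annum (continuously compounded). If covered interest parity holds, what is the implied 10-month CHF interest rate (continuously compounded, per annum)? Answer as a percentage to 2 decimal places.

T = 10/12 years.
F/S = 4.0041/4.0521 = 0.9881543 = (growth of BRL) / (growth of CHF).
The BRL side grows by e^(0.0477×10/12) = 1.0405506.
So the CHF growth factor = 1.0530244.
r = ln(1.0530244)/(10/12) = 0.062000 → 6.20%.

6.20%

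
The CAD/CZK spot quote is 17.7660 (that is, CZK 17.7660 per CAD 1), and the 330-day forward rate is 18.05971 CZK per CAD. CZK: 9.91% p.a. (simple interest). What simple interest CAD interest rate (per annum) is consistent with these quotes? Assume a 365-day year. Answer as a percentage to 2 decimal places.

T = 330/365 years.
By CIP, F/S equals the CZK-to-CAD growth ratio: 18.05971/17.766 = 1.0165321.
CZK growth factor: 1 + 0.0991×330/365 = 1.0895973.
Hence g_CAD = 1.0718769.
(1.0718769 − 1)/T = 0.079500, i.e. 7.95%.

7.95%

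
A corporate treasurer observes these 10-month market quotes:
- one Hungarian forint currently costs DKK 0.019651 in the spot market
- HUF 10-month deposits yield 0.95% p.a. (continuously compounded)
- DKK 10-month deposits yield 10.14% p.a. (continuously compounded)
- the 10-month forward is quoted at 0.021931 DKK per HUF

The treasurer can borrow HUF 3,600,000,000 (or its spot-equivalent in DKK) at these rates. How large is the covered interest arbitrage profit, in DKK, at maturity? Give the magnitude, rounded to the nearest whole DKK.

DKK 2,597,850

T = 10/12 years.
Route A — deposit HUF, sell forward: 3,600,000,000 × 1.0079480863 × 0.021931 = DKK 79,579,114.13.
Route B — convert at spot, deposit DKK: 3,600,000,000 × 0.019651 × 1.0881728442 = DKK 76,981,264.42.
The quoted forward overvalues HUF, so borrow DKK, buy HUF at spot, deposit the HUF at 0.95%, and sell the proceeds forward at 0.021931.
The gap between the two covered legs is DKK 2,597,850.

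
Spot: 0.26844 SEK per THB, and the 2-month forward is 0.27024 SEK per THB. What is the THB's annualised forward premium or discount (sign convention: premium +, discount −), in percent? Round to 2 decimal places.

+4.02%

T = 2/12 years.
Period premium: (0.27024 − 0.26844)/0.26844 = 0.0067054.
×(1/T) gives 4.02% p.a.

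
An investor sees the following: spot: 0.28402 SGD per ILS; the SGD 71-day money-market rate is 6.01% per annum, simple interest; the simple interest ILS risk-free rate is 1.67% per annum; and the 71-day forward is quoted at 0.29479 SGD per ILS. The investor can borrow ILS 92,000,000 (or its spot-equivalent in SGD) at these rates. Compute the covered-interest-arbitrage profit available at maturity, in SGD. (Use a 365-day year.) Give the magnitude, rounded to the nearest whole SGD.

SGD 773,466

T = 71/365 years.
Invest the ILS and cover forward: 92,000,000 × 1.0032484932 × 0.29479 = SGD 27,208,781.34.
Convert at spot and invest in SGD: 92,000,000 × 0.28402 × 1.0116906849 = SGD 26,435,315.73.
The quoted forward overvalues ILS, so borrow SGD, buy ILS at spot, deposit the ILS at 1.67%, and sell the proceeds forward at 0.29479.
The gap between the two covered legs is SGD 773,466.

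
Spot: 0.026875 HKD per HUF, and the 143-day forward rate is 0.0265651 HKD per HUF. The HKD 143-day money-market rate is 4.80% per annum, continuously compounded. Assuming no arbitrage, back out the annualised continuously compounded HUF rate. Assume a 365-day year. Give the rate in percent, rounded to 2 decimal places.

7.76%

T = 143/365 years.
F/S = 0.0265651/0.026875 = 0.9884688 = (growth of HKD) / (growth of HUF).
The HKD side grows by e^(0.0480×143/365) = 1.0189834.
That pins the HUF growth at 1.0308706.
Take logs: ln 1.0308706 / (143/365) = 0.077604, so 7.76%.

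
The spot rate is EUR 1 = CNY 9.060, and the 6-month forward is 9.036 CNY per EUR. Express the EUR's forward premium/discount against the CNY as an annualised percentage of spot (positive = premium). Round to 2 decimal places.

-0.53%

T = 6/12 years.
Period premium: (9.036 − 9.06)/9.06 = -0.0026490.
Per annum: -0.0026490 / (6/12) = -0.005298 = -0.53%.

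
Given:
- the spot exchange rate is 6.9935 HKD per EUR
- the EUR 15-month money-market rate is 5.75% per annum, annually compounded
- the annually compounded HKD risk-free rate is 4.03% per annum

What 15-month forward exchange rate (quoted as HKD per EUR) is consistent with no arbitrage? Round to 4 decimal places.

T = 15/12 years.
Growth of 1 HKD over T: (1 + 0.0403)^(15/12) = 1.0506263.
Growth of 1 EUR over T: (1 + 0.0575)^(15/12) = 1.0723844.
So F = 6.9935 × 1.0506263 / 1.0723844 = 6.851606 (HKD/EUR).

6.8516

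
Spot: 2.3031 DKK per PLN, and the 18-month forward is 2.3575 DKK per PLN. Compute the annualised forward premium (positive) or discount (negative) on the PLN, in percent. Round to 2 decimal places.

+1.57%

T = 18/12 years.
PLN trades forward at +2.36203% vs spot over the period.
Per annum: 0.0236203 / (18/12) = 0.015747 = 1.57%.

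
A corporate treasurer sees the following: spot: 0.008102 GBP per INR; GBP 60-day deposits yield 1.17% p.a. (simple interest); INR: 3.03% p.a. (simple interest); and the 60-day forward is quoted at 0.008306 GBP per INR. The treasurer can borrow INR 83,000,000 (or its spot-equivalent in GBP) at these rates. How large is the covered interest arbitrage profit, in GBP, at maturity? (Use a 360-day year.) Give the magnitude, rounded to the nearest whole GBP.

GBP 19,102

T = 60/360 years.
Invest the INR and cover forward: 83,000,000 × 1.005050 × 0.008306 = GBP 692,879.46.
Convert at spot and invest in GBP: 83,000,000 × 0.008102 × 1.001950 = GBP 673,777.31.
The quoted forward overvalues INR, so borrow GBP, buy INR at spot, deposit the INR at 3.03%, and sell the proceeds forward at 0.008306.
Arbitrage profit = |692,879.46 − 673,777.31| = GBP 19,102.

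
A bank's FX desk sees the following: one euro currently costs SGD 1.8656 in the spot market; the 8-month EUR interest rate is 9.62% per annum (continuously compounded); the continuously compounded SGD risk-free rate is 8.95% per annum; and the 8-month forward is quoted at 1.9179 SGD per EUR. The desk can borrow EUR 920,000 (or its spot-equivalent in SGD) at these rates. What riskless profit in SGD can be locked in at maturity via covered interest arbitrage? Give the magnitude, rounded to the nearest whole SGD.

SGD 59,459

T = 8/12 years.
Keep in EUR, deliver into the forward: 920,000·1.066234554·1.9179 = SGD 1,881,336.75.
Swap to SGD now, deposit: 920,000·1.8656·1.06148266 = SGD 1,821,877.89.
The quoted forward overvalues EUR, so borrow SGD, buy EUR at spot, deposit the EUR at 9.62%, and sell the proceeds forward at 1.9179.
The gap between the two covered legs is SGD 59,459.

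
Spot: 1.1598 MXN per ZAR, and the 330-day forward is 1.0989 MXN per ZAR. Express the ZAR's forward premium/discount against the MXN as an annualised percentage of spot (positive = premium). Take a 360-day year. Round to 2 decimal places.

-5.73%

T = 330/360 years.
ZAR trades forward at -5.25091% vs spot over the period.
×(1/T) gives -5.73% p.a.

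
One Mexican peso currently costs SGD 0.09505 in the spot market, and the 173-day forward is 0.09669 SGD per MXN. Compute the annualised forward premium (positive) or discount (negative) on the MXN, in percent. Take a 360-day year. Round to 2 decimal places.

T = 173/360 years.
(F − S)/S = (0.09669 − 0.09505)/0.09505 = 0.0172541.
Per annum: 0.0172541 / (173/360) = 0.035904 = 3.59%.

+3.59%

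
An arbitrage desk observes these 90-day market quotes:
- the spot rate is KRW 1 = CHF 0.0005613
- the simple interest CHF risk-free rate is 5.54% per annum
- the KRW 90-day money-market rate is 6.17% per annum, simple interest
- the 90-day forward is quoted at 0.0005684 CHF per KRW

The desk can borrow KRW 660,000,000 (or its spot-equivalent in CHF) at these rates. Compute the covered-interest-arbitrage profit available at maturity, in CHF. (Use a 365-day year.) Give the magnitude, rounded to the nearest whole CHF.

CHF 5,333

T = 90/365 years.
Keep in KRW, deliver into the forward: 660,000,000·1.0152137·0.0005684 = CHF 380,851.33.
Swap to CHF now, deposit: 660,000,000·0.0005613·1.01366027 = CHF 375,518.56.
The quoted forward overvalues KRW, so borrow CHF, buy KRW at spot, deposit the KRW at 6.17%, and sell the proceeds forward at 0.0005684.
Arbitrage profit = |380,851.33 − 375,518.56| = CHF 5,333.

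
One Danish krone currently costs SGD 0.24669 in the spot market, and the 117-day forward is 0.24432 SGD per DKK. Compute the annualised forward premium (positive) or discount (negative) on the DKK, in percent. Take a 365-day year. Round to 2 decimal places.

-3.00%

T = 117/365 years.
Period premium: (0.24432 − 0.24669)/0.24669 = -0.0096072.
Per annum: -0.0096072 / (117/365) = -0.029971 = -3.00%.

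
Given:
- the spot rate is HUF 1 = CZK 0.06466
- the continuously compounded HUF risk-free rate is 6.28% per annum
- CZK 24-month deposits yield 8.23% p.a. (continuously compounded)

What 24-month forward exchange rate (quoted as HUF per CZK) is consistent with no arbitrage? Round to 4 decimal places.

T = 2 years.
CZK growth factor: e^(0.0823×2) = 1.17892146.
HUF accumulates by e^(0.0628×2) = 1.13382855.
So F = 0.06466 × 1.17892146 / 1.13382855 = 0.067231559 (CZK/HUF).
Invert for HUF per CZK: 1 / 0.067231559 = 14.8740.

14.8740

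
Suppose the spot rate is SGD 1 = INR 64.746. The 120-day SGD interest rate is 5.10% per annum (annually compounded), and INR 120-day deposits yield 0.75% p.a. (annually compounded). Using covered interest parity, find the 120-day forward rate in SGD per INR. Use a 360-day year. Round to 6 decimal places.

T = 120/360 years.
INR accumulates by (1 + 0.0075)^(120/360) = 1.0024938.
SGD growth factor: (1 + 0.0510)^(120/360) = 1.0167189.
So F = 64.746 × 1.0024938 / 1.0167189 = 63.84013 (INR/SGD).
Invert for SGD per INR: 1 / 63.84013 = 0.015664.

0.015664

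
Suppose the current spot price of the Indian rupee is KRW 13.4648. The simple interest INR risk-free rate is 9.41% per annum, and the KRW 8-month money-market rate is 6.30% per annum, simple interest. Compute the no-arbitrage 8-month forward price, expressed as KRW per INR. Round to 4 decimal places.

T = 8/12 years.
KRW accumulates by 1 + 0.0630×8/12 = 1.042000.
INR growth factor: 1 + 0.0941×8/12 = 1.06273333.
Forward (KRW per INR) = 13.4648 × 1.042000 / 1.06273333 = 13.202109.

13.2021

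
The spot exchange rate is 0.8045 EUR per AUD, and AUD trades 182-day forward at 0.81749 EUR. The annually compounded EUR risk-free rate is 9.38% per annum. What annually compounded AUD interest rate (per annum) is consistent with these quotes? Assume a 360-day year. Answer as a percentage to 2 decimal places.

T = 182/360 years.
By CIP, F/S equals the EUR-to-AUD growth ratio: 0.81749/0.8045 = 1.0161467.
The EUR side grows by (1 + 0.0938)^(182/360) = 1.046370.
That pins the AUD growth at 1.029743.
r = 1.029743^(360/182) − 1 = 0.059688 → 5.97%.

5.97%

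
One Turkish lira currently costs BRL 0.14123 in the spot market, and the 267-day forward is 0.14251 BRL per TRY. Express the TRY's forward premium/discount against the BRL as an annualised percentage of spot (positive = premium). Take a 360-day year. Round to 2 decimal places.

T = 267/360 years.
(F − S)/S = (0.14251 − 0.14123)/0.14123 = 0.0090632.
Annualise by dividing by T: 0.0090632 / (267/360) = 0.012220 → 1.22%.

+1.22%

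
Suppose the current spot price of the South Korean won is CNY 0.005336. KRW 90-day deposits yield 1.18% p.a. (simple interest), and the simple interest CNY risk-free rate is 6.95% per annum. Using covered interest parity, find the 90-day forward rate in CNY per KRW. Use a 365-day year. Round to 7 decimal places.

T = 90/365 years.
Growth of 1 CNY over T: 1 + 0.0695×90/365 = 1.017137.
KRW accumulates by 1 + 0.0118×90/365 = 1.0029096.
So F = 0.005336 × 1.017137 / 1.0029096 = 0.005411697 (CNY/KRW).

0.0054117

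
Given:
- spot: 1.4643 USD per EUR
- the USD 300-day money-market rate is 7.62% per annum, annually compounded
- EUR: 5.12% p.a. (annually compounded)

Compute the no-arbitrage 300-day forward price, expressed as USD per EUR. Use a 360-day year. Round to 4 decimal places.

1.4933

T = 300/360 years.
USD accumulates by (1 + 0.0762)^(300/360) = 1.0631083.
Growth of 1 EUR over T: (1 + 0.0512)^(300/360) = 1.0424881.
CIP: F = S · (grow USD)/(grow EUR) = 1.4643 × 1.0631083/1.0424881 = 1.493264 USD per EUR.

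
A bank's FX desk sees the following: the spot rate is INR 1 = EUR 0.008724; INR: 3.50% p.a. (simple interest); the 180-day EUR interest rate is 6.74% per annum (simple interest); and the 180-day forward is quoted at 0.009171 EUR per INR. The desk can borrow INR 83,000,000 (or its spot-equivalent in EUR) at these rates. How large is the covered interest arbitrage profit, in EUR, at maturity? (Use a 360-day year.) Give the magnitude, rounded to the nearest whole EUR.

EUR 26,020

T = 180/360 years.
Route A — deposit INR, sell forward: 83,000,000 × 1.017500 × 0.009171 = EUR 774,513.88.
Route B — convert at spot, deposit EUR: 83,000,000 × 0.008724 × 1.033700 = EUR 748,493.90.
The quoted forward overvalues INR, so borrow EUR, buy INR at spot, deposit the INR at 3.50%, and sell the proceeds forward at 0.009171.
Arbitrage profit = |774,513.88 − 748,493.90| = EUR 26,020.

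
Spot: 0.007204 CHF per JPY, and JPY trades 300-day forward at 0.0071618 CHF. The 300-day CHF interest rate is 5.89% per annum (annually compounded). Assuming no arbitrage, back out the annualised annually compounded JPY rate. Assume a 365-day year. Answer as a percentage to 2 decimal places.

T = 300/365 years.
CIP gives F = S · g_CHF/g_JPY, so g_CHF/g_JPY = 0.0071618/0.007204 = 0.9941421.
The CHF side grows by (1 + 0.0589)^(300/365) = 1.0481628.
So the JPY growth factor = 1.054339.
r = 1.054339^(365/300) − 1 = 0.066496 → 6.65%.

6.65%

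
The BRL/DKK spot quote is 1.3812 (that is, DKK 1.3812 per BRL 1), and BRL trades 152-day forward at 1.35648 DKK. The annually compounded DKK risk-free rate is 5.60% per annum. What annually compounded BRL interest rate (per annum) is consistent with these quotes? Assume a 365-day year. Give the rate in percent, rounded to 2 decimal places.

T = 152/365 years.
F/S = 1.35648/1.3812 = 0.9821025 = (growth of DKK) / (growth of BRL).
The DKK side grows by (1 + 0.0560)^(152/365) = 1.0229504.
That pins the BRL growth at 1.0415923.
r = 1.0415923^(365/152) − 1 = 0.102803 → 10.28%.

10.28%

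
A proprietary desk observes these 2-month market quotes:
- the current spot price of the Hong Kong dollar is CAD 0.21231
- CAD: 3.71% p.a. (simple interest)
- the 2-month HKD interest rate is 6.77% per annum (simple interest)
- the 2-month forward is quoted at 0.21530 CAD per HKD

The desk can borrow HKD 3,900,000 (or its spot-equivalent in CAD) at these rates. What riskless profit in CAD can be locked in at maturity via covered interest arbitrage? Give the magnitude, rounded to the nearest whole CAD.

T = 2/12 years.
Keep in HKD, deliver into the forward: 3,900,000·1.01128333·0.21530 = CAD 849,144.27.
Swap to CAD now, deposit: 3,900,000·0.21231·1.00618333 = CAD 833,128.85.
The quoted forward overvalues HKD, so borrow CAD, buy HKD at spot, deposit the HKD at 6.77%, and sell the proceeds forward at 0.21530.
Arbitrage profit = |849,144.27 − 833,128.85| = CAD 16,015.

CAD 16,015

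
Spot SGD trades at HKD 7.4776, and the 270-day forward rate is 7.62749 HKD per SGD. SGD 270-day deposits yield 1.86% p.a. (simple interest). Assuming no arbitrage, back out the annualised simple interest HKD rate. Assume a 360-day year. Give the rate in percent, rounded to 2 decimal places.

4.57%

T = 270/360 years.
CIP gives F = S · g_HKD/g_SGD, so g_HKD/g_SGD = 7.62749/7.4776 = 1.0200452.
SGD growth factor: 1 + 0.0186×270/360 = 1.013950.
Hence g_HKD = 1.0342748.
r = (1.0342748 − 1)/(270/360) = 0.045700 → 4.57%.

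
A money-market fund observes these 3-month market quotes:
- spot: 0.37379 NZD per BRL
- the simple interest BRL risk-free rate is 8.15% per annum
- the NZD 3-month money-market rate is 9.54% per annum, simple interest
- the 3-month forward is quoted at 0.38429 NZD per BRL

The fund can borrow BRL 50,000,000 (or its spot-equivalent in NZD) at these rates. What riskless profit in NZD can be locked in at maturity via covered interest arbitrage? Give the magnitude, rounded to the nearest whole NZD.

T = 3/12 years.
Invest the BRL and cover forward: 50,000,000 × 1.020375 × 0.38429 = NZD 19,605,995.44.
Convert at spot and invest in NZD: 50,000,000 × 0.37379 × 1.023850 = NZD 19,135,244.58.
The quoted forward overvalues BRL, so borrow NZD, buy BRL at spot, deposit the BRL at 8.15%, and sell the proceeds forward at 0.38429.
The gap between the two covered legs is NZD 470,751.

NZD 470,751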